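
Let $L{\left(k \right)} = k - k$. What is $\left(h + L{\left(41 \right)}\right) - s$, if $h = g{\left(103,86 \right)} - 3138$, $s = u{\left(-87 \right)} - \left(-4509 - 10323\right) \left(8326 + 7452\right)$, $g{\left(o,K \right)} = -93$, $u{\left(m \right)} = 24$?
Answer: $-234022551$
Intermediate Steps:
$L{\left(k \right)} = 0$
$s = 234019320$ ($s = 24 - \left(-4509 - 10323\right) \left(8326 + 7452\right) = 24 - \left(-14832\right) 15778 = 24 - -234019296 = 24 + 234019296 = 234019320$)
$h = -3231$ ($h = -93 - 3138 = -3231$)
$\left(h + L{\left(41 \right)}\right) - s = \left(-3231 + 0\right) - 234019320 = -3231 - 234019320 = -234022551$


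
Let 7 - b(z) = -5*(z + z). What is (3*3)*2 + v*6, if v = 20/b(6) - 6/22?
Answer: 13380/737 ≈ 18.155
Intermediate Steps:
b(z) = 7 + 10*z (b(z) = 7 - (-5)*(z + z) = 7 - (-5)*2*z = 7 - (-10)*z = 7 + 10*z)
v = 19/737 (v = 20/(7 + 10*6) - 6/22 = 20/(7 + 60) - 6*1/22 = 20/67 - 3/11 = 19/737 ≈ 0.025780)
(3*3)*2 + v*6 = (3*3)*2 + (19/737)*6 = 9*2 + 114/737 = 18 + 114/737 = 13380/737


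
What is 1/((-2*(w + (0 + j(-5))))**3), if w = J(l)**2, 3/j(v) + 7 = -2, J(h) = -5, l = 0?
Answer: -27/3241792 ≈ -8.3287e-6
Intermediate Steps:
j(v) = -1/3 (j(v) = 3/(-7 - 2) = 3/(-9) = 3*(-1/9) = -1/3)
w = 25 (w = (-5)**2 = 25)
1/((-2*(w + (0 + j(-5))))**3) = 1/((-2*(25 + (0 - 1/3)))**3) = 1/((-2*(25 - 1/3))**3) = 1/((-2*74/3)**3) = 1/((-148/3)**3) = 1/(-3241792/27) = -27/3241792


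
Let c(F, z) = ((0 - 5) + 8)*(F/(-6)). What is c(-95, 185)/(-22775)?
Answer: -19/9110 ≈ -0.0020856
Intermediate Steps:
c(F, z) = -F/2 (c(F, z) = (-5 + 8)*(F*(-⅙)) = 3*(-F/6) = -F/2)
c(-95, 185)/(-22775) = -½*(-95)/(-22775) = (95/2)*(-1/22775) = -19/9110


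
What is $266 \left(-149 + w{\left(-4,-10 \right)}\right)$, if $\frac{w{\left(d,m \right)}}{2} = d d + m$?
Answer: $-36442$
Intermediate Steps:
$w{\left(d,m \right)} = 2 m + 2 d^{2}$ ($w{\left(d,m \right)} = 2 \left(d d + m\right) = 2 \left(d^{2} + m\right) = 2 \left(m + d^{2}\right) = 2 m + 2 d^{2}$)
$266 \left(-149 + w{\left(-4,-10 \right)}\right) = 266 \left(-149 + \left(2 \left(-10\right) + 2 \left(-4\right)^{2}\right)\right) = 266 \left(-149 + \left(-20 + 2 \cdot 16\right)\right) = 266 \left(-149 + \left(-20 + 32\right)\right) = 266 \left(-149 + 12\right) = 266 \left(-137\right) = -36442$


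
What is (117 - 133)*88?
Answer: -1408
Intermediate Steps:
(117 - 133)*88 = -16*88 = -1408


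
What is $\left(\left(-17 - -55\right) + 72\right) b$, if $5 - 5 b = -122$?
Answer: $2794$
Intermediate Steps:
$b = \frac{127}{5}$ ($b = 1 - - \frac{122}{5} = 1 + \frac{122}{5} = \frac{127}{5} \approx 25.4$)
$\left(\left(-17 - -55\right) + 72\right) b = \left(\left(-17 - -55\right) + 72\right) \frac{127}{5} = \left(\left(-17 + 55\right) + 72\right) \frac{127}{5} = \left(38 + 72\right) \frac{127}{5} = 110 \cdot \frac{127}{5} = 2794$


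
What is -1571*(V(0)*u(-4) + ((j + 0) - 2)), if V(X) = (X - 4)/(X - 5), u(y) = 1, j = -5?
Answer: 48701/5 ≈ 9740.2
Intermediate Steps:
V(X) = (-4 + X)/(-5 + X)
-1571*(V(0)*u(-4) + ((j + 0) - 2)) = -1571*(((-4 + 0)/(-5 + 0))*1 + ((-5 + 0) - 2)) = -1571*((-4/(-5))*1 + (-5 - 2)) = -1571*(-⅕*(-4)*1 - 7) = -1571*((⅘)*1 - 7) = -1571*(⅘ - 7) = -1571*(-31/5) = 48701/5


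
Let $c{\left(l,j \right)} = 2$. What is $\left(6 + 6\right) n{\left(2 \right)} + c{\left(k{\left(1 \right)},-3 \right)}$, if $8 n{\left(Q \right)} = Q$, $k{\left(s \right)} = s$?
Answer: $5$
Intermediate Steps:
$n{\left(Q \right)} = \frac{Q}{8}$
$\left(6 + 6\right) n{\left(2 \right)} + c{\left(k{\left(1 \right)},-3 \right)} = \left(6 + 6\right) \frac{1}{8} \cdot 2 + 2 = 12 \cdot \frac{1}{4} + 2 = 3 + 2 = 5$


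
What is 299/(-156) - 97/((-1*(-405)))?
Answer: -3493/1620 ≈ -2.1562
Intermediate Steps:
299/(-156) - 97/((-1*(-405))) = 299*(-1/156) - 97/405 = -23/12 - 97*1/405 = -23/12 - 97/405 = -3493/1620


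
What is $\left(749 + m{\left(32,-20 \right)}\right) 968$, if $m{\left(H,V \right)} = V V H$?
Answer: $13115432$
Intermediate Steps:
$m{\left(H,V \right)} = H V^{2}$ ($m{\left(H,V \right)} = V^{2} H = H V^{2}$)
$\left(749 + m{\left(32,-20 \right)}\right) 968 = \left(749 + 32 \left(-20\right)^{2}\right) 968 = \left(749 + 32 \cdot 400\right) 968 = \left(749 + 12800\right) 968 = 13549 \cdot 968 = 13115432$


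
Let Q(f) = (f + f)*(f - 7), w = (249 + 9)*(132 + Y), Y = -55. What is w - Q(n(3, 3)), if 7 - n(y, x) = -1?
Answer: 19850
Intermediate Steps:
n(y, x) = 8 (n(y, x) = 7 - 1*(-1) = 7 + 1 = 8)
w = 19866 (w = (249 + 9)*(132 - 55) = 258*77 = 19866)
Q(f) = 2*f*(-7 + f) (Q(f) = (2*f)*(-7 + f) = 2*f*(-7 + f))
w - Q(n(3, 3)) = 19866 - 2*8*(-7 + 8) = 19866 - 2*8 = 19866 - 1*16 = 19866 - 16 = 19850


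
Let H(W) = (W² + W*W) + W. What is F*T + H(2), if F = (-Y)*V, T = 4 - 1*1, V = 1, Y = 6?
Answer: -8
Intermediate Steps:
H(W) = W + 2*W² (H(W) = (W² + W²) + W = 2*W² + W = W + 2*W²)
T = 3 (T = 4 - 1 = 3)
F = -6 (F = -1*6*1 = -6*1 = -6)
F*T + H(2) = -6*3 + 2*(1 + 2*2) = -18 + 2*(1 + 4) = -18 + 2*5 = -18 + 10 = -8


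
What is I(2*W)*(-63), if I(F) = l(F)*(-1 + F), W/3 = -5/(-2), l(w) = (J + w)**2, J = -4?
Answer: -106722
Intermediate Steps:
l(w) = (-4 + w)**2
W = 15/2 (W = 3*(-5/(-2)) = 3*(-5*(-1/2)) = 3*(5/2) = 15/2 ≈ 7.5000)
I(F) = (-4 + F)**2*(-1 + F)
I(2*W)*(-63) = ((-4 + 2*(15/2))**2*(-1 + 2*(15/2)))*(-63) = ((-4 + 15)**2*(-1 + 15))*(-63) = (11**2*14)*(-63) = (121*14)*(-63) = 1694*(-63) = -106722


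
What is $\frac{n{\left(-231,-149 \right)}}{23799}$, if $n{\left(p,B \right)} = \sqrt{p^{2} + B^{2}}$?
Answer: $\frac{\sqrt{75562}}{23799} \approx 0.01155$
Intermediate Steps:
$n{\left(p,B \right)} = \sqrt{B^{2} + p^{2}}$
$\frac{n{\left(-231,-149 \right)}}{23799} = \frac{\sqrt{\left(-149\right)^{2} + \left(-231\right)^{2}}}{23799} = \sqrt{22201 + 53361} \cdot \frac{1}{23799} = \sqrt{75562} \cdot \frac{1}{23799} = \frac{\sqrt{75562}}{23799}$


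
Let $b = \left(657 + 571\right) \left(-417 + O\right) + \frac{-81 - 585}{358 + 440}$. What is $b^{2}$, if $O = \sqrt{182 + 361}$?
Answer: $\frac{4652941444309929}{17689} - \frac{167268873864 \sqrt{543}}{133} \approx 2.3373 \cdot 10^{11}$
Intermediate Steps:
$O = \sqrt{543} \approx 23.302$
$b = - \frac{68106219}{133} + 1228 \sqrt{543}$ ($b = \left(657 + 571\right) \left(-417 + \sqrt{543}\right) + \frac{-81 - 585}{358 + 440} = 1228 \left(-417 + \sqrt{543}\right) - \frac{666}{798} = \left(-512076 + 1228 \sqrt{543}\right) - \frac{111}{133} = - \frac{68106219}{133} + 1228 \sqrt{543} \approx -4.8346 \cdot 10^{5}$)
$b^{2} = \left(- \frac{68106219}{133} + 1228 \sqrt{543}\right)^{2}$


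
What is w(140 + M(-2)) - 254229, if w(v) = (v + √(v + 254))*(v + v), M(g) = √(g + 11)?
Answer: -213331 + 286*√397 ≈ -2.0763e+5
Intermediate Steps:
M(g) = √(11 + g)
w(v) = 2*v*(v + √(254 + v)) (w(v) = (v + √(254 + v))*(2*v) = 2*v*(v + √(254 + v)))
w(140 + M(-2)) - 254229 = 2*(140 + √(11 - 2))*((140 + √(11 - 2)) + √(254 + (140 + √(11 - 2)))) - 254229 = 2*(140 + √9)*((140 + √9) + √(254 + (140 + √9))) - 254229 = 2*(140 + 3)*((140 + 3) + √(254 + (140 + 3))) - 254229 = 2*143*(143 + √(254 + 143)) - 254229 = 2*143*(143 + √397) - 254229 = (40898 + 286*√397) - 254229 = -213331 + 286*√397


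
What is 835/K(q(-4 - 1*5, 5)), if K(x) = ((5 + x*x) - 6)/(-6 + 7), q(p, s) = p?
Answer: 167/16 ≈ 10.438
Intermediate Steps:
K(x) = -1 + x**2 (K(x) = ((5 + x**2) - 6)/1 = (-1 + x**2)*1 = -1 + x**2)
835/K(q(-4 - 1*5, 5)) = 835/(-1 + (-4 - 1*5)**2) = 835/(-1 + (-4 - 5)**2) = 835/(-1 + (-9)**2) = 835/(-1 + 81) = 835/80 = 835*(1/80) = 167/16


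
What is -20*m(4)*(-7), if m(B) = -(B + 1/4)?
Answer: -595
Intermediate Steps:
m(B) = -¼ - B (m(B) = -(B + ¼) = -(¼ + B) = -¼ - B)
-20*m(4)*(-7) = -20*(-¼ - 1*4)*(-7) = -20*(-¼ - 4)*(-7) = -20*(-17/4)*(-7) = 85*(-7) = -595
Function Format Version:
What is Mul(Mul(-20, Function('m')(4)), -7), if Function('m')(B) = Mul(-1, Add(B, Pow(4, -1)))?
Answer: -595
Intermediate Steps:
Function('m')(B) = Add(Rational(-1, 4), Mul(-1, B)) (Function('m')(B) = Mul(-1, Add(B, Rational(1, 4))) = Mul(-1, Add(Rational(1, 4), B)) = Add(Rational(-1, 4), Mul(-1, B)))
Mul(Mul(-20, Function('m')(4)), -7) = Mul(Mul(-20, Add(Rational(-1, 4), Mul(-1, 4))), -7) = Mul(Mul(-20, Add(Rational(-1, 4), -4)), -7) = Mul(Mul(-20, Rational(-17, 4)), -7) = Mul(85, -7) = -595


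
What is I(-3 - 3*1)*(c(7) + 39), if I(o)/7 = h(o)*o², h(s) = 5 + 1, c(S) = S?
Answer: 69552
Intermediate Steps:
h(s) = 6
I(o) = 42*o² (I(o) = 7*(6*o²) = 42*o²)
I(-3 - 3*1)*(c(7) + 39) = (42*(-3 - 3*1)²)*(7 + 39) = (42*(-3 - 3)²)*46 = (42*(-6)²)*46 = (42*36)*46 = 1512*46 = 69552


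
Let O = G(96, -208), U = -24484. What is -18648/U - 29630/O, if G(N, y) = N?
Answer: -90458839/293808 ≈ -307.88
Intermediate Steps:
O = 96
-18648/U - 29630/O = -18648/(-24484) - 29630/96 = -18648*(-1/24484) - 29630*1/96 = 4662/6121 - 14815/48 = -90458839/293808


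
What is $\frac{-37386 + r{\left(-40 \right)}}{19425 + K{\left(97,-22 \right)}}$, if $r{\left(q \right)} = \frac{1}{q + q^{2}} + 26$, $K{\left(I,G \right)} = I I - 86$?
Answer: $- \frac{58281599}{44846880} \approx -1.2996$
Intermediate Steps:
$K{\left(I,G \right)} = -86 + I^{2}$ ($K{\left(I,G \right)} = I^{2} - 86 = -86 + I^{2}$)
$r{\left(q \right)} = 26 + \frac{1}{q + q^{2}}$
$\frac{-37386 + r{\left(-40 \right)}}{19425 + K{\left(97,-22 \right)}} = \frac{-37386 + \frac{1 + 26 \left(-40\right) + 26 \left(-40\right)^{2}}{\left(-40\right) \left(1 - 40\right)}}{19425 - \left(86 - 97^{2}\right)} = \frac{-37386 - \frac{1 - 1040 + 26 \cdot 1600}{40 \left(-39\right)}}{19425 + \left(-86 + 9409\right)} = \frac{-37386 - - \frac{1 - 1040 + 41600}{1560}}{19425 + 9323} = \frac{-37386 - \left(- \frac{1}{1560}\right) 40561}{28748} = \left(-37386 + \frac{40561}{1560}\right) \frac{1}{28748} = \left(- \frac{58281599}{1560}\right) \frac{1}{28748} = - \frac{58281599}{44846880}$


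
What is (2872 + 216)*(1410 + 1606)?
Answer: 9313408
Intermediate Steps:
(2872 + 216)*(1410 + 1606) = 3088*3016 = 9313408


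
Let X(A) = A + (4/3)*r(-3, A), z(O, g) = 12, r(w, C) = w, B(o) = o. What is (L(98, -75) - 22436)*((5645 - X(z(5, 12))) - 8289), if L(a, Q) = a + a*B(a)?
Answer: 33770568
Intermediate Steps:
X(A) = -4 + A (X(A) = A + (4/3)*(-3) = A - 4 = -4 + A)
L(a, Q) = a + a² (L(a, Q) = a + a*a = a + a²)
(L(98, -75) - 22436)*((5645 - X(z(5, 12))) - 8289) = (98*(1 + 98) - 22436)*((5645 - (-4 + 12)) - 8289) = (98*99 - 22436)*((5645 - 1*8) - 8289) = (9702 - 22436)*((5645 - 8) - 8289) = -12734*(5637 - 8289) = -12734*(-2652) = 33770568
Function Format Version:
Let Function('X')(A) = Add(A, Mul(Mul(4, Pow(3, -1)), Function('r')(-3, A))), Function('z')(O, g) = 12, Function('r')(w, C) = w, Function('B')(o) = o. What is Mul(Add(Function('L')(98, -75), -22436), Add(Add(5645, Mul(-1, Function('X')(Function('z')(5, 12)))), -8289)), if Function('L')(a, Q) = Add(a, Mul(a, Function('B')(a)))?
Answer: 33770568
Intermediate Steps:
Function('X')(A) = Add(-4, A) (Function('X')(A) = Add(A, Mul(Mul(4, Pow(3, -1)), -3)) = Add(A, Mul(Mul(4, Rational(1, 3)), -3)) = Add(A, Mul(Rational(4, 3), -3)) = Add(A, -4) = Add(-4, A))
Function('L')(a, Q) = Add(a, Pow(a, 2)) (Function('L')(a, Q) = Add(a, Mul(a, a)) = Add(a, Pow(a, 2)))
Mul(Add(Function('L')(98, -75), -22436), Add(Add(5645, Mul(-1, Function('X')(Function('z')(5, 12)))), -8289)) = Mul(Add(Mul(98, Add(1, 98)), -22436), Add(Add(5645, Mul(-1, Add(-4, 12))), -8289)) = Mul(Add(Mul(98, 99), -22436), Add(Add(5645, Mul(-1, 8)), -8289)) = Mul(Add(9702, -22436), Add(Add(5645, -8), -8289)) = Mul(-12734, Add(5637, -8289)) = Mul(-12734, -2652) = 33770568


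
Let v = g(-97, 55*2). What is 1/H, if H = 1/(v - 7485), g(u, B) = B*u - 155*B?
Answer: -35205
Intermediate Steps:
g(u, B) = -155*B + B*u
v = -27720 (v = (55*2)*(-155 - 97) = 110*(-252) = -27720)
H = -1/35205 (H = 1/(-27720 - 7485) = 1/(-35205) = -1/35205 ≈ -2.8405e-5)
1/H = 1/(-1/35205) = -35205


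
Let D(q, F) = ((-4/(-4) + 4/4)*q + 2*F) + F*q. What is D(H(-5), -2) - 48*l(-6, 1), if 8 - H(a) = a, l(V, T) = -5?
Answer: 236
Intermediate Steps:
H(a) = 8 - a
D(q, F) = 2*F + 2*q + F*q (D(q, F) = ((-4*(-1/4) + 4*(1/4))*q + 2*F) + F*q = ((1 + 1)*q + 2*F) + F*q = (2*q + 2*F) + F*q = (2*F + 2*q) + F*q = 2*F + 2*q + F*q)
D(H(-5), -2) - 48*l(-6, 1) = (2*(-2) + 2*(8 - 1*(-5)) - 2*(8 - 1*(-5))) - 48*(-5) = (-4 + 2*(8 + 5) - 2*(8 + 5)) + 240 = (-4 + 2*13 - 2*13) + 240 = (-4 + 26 - 26) + 240 = -4 + 240 = 236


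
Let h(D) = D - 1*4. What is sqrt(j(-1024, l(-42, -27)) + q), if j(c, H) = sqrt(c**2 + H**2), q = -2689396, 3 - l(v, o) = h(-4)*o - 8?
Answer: sqrt(-2689396 + sqrt(1090601)) ≈ 1639.6*I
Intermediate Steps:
h(D) = -4 + D (h(D) = D - 4 = -4 + D)
l(v, o) = 11 + 8*o (l(v, o) = 3 - ((-4 - 4)*o - 8) = 3 - (-8*o - 8) = 3 - (-8 - 8*o) = 3 + (8 + 8*o) = 11 + 8*o)
j(c, H) = sqrt(H**2 + c**2)
sqrt(j(-1024, l(-42, -27)) + q) = sqrt(sqrt((11 + 8*(-27))**2 + (-1024)**2) - 2689396) = sqrt(sqrt((11 - 216)**2 + 1048576) - 2689396) = sqrt(sqrt((-205)**2 + 1048576) - 2689396) = sqrt(sqrt(42025 + 1048576) - 2689396) = sqrt(sqrt(1090601) - 2689396) = sqrt(-2689396 + sqrt(1090601))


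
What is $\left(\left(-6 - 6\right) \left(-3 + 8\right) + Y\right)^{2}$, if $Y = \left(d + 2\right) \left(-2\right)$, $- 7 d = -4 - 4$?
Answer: $\frac{215296}{49} \approx 4393.8$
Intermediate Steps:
$d = \frac{8}{7}$ ($d = - \frac{-4 - 4}{7} = \left(- \frac{1}{7}\right) \left(-8\right) = \frac{8}{7} \approx 1.1429$)
$Y = - \frac{44}{7}$ ($Y = \left(\frac{8}{7} + 2\right) \left(-2\right) = \frac{22}{7} \left(-2\right) = - \frac{44}{7} \approx -6.2857$)
$\left(\left(-6 - 6\right) \left(-3 + 8\right) + Y\right)^{2} = \left(\left(-6 - 6\right) \left(-3 + 8\right) - \frac{44}{7}\right)^{2} = \left(\left(-12\right) 5 - \frac{44}{7}\right)^{2} = \left(-60 - \frac{44}{7}\right)^{2} = \left(- \frac{464}{7}\right)^{2} = \frac{215296}{49}$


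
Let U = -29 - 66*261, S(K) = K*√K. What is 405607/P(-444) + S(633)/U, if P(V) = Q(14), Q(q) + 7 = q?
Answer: 405607/7 - 633*√633/17255 ≈ 57943.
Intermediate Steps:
S(K) = K^(3/2)
U = -17255 (U = -29 - 17226 = -17255)
Q(q) = -7 + q
P(V) = 7 (P(V) = -7 + 14 = 7)
405607/P(-444) + S(633)/U = 405607/7 + 633^(3/2)/(-17255) = 405607*(⅐) + (633*√633)*(-1/17255) = 405607/7 - 633*√633/17255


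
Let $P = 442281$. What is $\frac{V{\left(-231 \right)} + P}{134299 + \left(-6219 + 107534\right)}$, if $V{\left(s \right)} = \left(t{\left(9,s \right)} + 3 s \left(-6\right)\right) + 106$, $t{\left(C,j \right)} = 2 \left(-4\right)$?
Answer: $\frac{446537}{235614} \approx 1.8952$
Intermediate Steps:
$t{\left(C,j \right)} = -8$
$V{\left(s \right)} = 98 - 18 s$ ($V{\left(s \right)} = \left(-8 + 3 s \left(-6\right)\right) + 106 = \left(-8 - 18 s\right) + 106 = 98 - 18 s$)
$\frac{V{\left(-231 \right)} + P}{134299 + \left(-6219 + 107534\right)} = \frac{\left(98 - -4158\right) + 442281}{134299 + \left(-6219 + 107534\right)} = \frac{\left(98 + 4158\right) + 442281}{134299 + 101315} = \frac{4256 + 442281}{235614} = 446537 \cdot \frac{1}{235614} = \frac{446537}{235614}$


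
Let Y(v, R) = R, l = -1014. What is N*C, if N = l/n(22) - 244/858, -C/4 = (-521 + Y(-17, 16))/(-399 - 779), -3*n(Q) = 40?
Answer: -65656969/505362 ≈ -129.92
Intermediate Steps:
n(Q) = -40/3 (n(Q) = -⅓*40 = -40/3)
C = -1010/589 (C = -4*(-521 + 16)/(-399 - 779) = -(-2020)/(-1178) = -(-2020)*(-1)/1178 = -4*505/1178 = -1010/589 ≈ -1.7148)
N = 650069/8580 (N = -1014/(-40/3) - 244/858 = -1014*(-3/40) - 244*1/858 = 1521/20 - 122/429 = 650069/8580 ≈ 75.766)
N*C = (650069/8580)*(-1010/589) = -65656969/505362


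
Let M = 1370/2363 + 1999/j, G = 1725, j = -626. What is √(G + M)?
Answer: 7*√76914927966446/1479238 ≈ 41.502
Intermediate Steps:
M = -3866017/1479238 (M = 1370/2363 + 1999/(-626) = 1370*(1/2363) + 1999*(-1/626) = 1370/2363 - 1999/626 = -3866017/1479238 ≈ -2.6135)
√(G + M) = √(1725 - 3866017/1479238) = √(2547819533/1479238) = 7*√76914927966446/1479238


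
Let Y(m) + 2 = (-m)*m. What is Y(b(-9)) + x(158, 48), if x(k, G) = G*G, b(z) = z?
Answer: 2221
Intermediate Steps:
x(k, G) = G²
Y(m) = -2 - m² (Y(m) = -2 + (-m)*m = -2 - m²)
Y(b(-9)) + x(158, 48) = (-2 - 1*(-9)²) + 48² = (-2 - 1*81) + 2304 = (-2 - 81) + 2304 = -83 + 2304 = 2221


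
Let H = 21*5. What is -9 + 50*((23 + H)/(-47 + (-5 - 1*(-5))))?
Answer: -6823/47 ≈ -145.17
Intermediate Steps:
H = 105
-9 + 50*((23 + H)/(-47 + (-5 - 1*(-5)))) = -9 + 50*((23 + 105)/(-47 + (-5 - 1*(-5)))) = -9 + 50*(128/(-47 + (-5 + 5))) = -9 + 50*(128/(-47 + 0)) = -9 + 50*(128/(-47)) = -9 + 50*(128*(-1/47)) = -9 + 50*(-128/47) = -9 - 6400/47 = -6823/47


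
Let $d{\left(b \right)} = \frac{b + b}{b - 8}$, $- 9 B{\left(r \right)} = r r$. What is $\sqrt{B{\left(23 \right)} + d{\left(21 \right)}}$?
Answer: $\frac{i \sqrt{84487}}{39} \approx 7.453 i$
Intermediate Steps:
$B{\left(r \right)} = - \frac{r^{2}}{9}$ ($B{\left(r \right)} = - \frac{r r}{9} = - \frac{r^{2}}{9}$)
$d{\left(b \right)} = \frac{2 b}{-8 + b}$
$\sqrt{B{\left(23 \right)} + d{\left(21 \right)}} = \sqrt{- \frac{23^{2}}{9} + 2 \cdot 21 \frac{1}{-8 + 21}} = \sqrt{\left(- \frac{1}{9}\right) 529 + 2 \cdot 21 \cdot \frac{1}{13}} = \sqrt{- \frac{529}{9} + 2 \cdot 21 \cdot \frac{1}{13}} = \sqrt{- \frac{529}{9} + \frac{42}{13}} = \sqrt{- \frac{6499}{117}} = \frac{i \sqrt{84487}}{39}$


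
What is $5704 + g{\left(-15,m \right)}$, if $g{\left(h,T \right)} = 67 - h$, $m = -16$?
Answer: $5786$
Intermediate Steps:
$5704 + g{\left(-15,m \right)} = 5704 + \left(67 - -15\right) = 5704 + \left(67 + 15\right) = 5704 + 82 = 5786$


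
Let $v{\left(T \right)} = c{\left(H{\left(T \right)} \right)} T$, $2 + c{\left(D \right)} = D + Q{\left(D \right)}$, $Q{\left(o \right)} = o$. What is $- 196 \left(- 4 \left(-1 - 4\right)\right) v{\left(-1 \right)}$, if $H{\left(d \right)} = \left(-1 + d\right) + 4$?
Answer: $7840$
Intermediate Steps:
$H{\left(d \right)} = 3 + d$
$c{\left(D \right)} = -2 + 2 D$ ($c{\left(D \right)} = -2 + \left(D + D\right) = -2 + 2 D$)
$v{\left(T \right)} = T \left(4 + 2 T\right)$ ($v{\left(T \right)} = \left(-2 + 2 \left(3 + T\right)\right) T = \left(-2 + \left(6 + 2 T\right)\right) T = \left(4 + 2 T\right) T = T \left(4 + 2 T\right)$)
$- 196 \left(- 4 \left(-1 - 4\right)\right) v{\left(-1 \right)} = - 196 \left(- 4 \left(-1 - 4\right)\right) 2 \left(-1\right) \left(2 - 1\right) = - 196 \left(\left(-4\right) \left(-5\right)\right) 2 \left(-1\right) 1 = \left(-196\right) 20 \left(-2\right) = \left(-3920\right) \left(-2\right) = 7840$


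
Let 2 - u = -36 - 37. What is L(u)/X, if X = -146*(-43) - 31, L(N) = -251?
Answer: -251/6247 ≈ -0.040179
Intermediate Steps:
u = 75 (u = 2 - (-36 - 37) = 2 - 1*(-73) = 2 + 73 = 75)
X = 6247 (X = 6278 - 31 = 6247)
L(u)/X = -251/6247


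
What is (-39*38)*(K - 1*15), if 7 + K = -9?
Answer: 45942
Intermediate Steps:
K = -16 (K = -7 - 9 = -16)
(-39*38)*(K - 1*15) = (-39*38)*(-16 - 1*15) = -1482*(-16 - 15) = -1482*(-31) = 45942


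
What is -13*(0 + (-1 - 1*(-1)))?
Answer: 0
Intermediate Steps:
-13*(0 + (-1 - 1*(-1))) = -13*(0 + (-1 + 1)) = -13*(0 + 0) = -13*0 = 0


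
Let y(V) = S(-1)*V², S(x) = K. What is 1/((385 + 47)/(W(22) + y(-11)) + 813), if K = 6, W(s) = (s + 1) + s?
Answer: 257/209085 ≈ 0.0012292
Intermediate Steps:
W(s) = 1 + 2*s (W(s) = (1 + s) + s = 1 + 2*s)
S(x) = 6
y(V) = 6*V²
1/((385 + 47)/(W(22) + y(-11)) + 813) = 1/((385 + 47)/((1 + 2*22) + 6*(-11)²) + 813) = 1/(432/((1 + 44) + 6*121) + 813) = 1/(432/(45 + 726) + 813) = 1/(432/771 + 813) = 1/(432*(1/771) + 813) = 1/(144/257 + 813) = 1/(209085/257) = 257/209085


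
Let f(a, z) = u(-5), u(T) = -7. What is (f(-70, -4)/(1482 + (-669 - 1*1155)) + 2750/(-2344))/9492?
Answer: -231023/1902310704 ≈ -0.00012144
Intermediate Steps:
f(a, z) = -7
(f(-70, -4)/(1482 + (-669 - 1*1155)) + 2750/(-2344))/9492 = (-7/(1482 + (-669 - 1*1155)) + 2750/(-2344))/9492 = (-7/(1482 + (-669 - 1155)) + 2750*(-1/2344))*(1/9492) = (-7/(1482 - 1824) - 1375/1172)*(1/9492) = (-7/(-342) - 1375/1172)*(1/9492) = (-7*(-1/342) - 1375/1172)*(1/9492) = (7/342 - 1375/1172)*(1/9492) = -231023/200412*1/9492 = -231023/1902310704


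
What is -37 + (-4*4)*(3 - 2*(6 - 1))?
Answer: 75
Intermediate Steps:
-37 + (-4*4)*(3 - 2*(6 - 1)) = -37 - 16*(3 - 2*5) = -37 - 16*(3 - 10) = -37 - 16*(-7) = -37 + 112 = 75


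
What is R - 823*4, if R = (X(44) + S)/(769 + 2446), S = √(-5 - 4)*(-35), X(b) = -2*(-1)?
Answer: -10583778/3215 - 21*I/643 ≈ -3292.0 - 0.032659*I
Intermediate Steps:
X(b) = 2
S = -105*I (S = √(-9)*(-35) = (3*I)*(-35) = -105*I ≈ -105.0*I)
R = 2/3215 - 21*I/643 (R = (2 - 105*I)/(769 + 2446) = (2 - 105*I)/3215 = (2 - 105*I)*(1/3215) = 2/3215 - 21*I/643 ≈ 0.00062208 - 0.032659*I)
R - 823*4 = (2/3215 - 21*I/643) - 823*4 = (2/3215 - 21*I/643) - 3292 = -10583778/3215 - 21*I/643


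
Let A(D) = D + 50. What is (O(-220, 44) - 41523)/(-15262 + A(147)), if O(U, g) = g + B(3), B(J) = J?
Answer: 41476/15065 ≈ 2.7531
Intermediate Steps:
O(U, g) = 3 + g (O(U, g) = g + 3 = 3 + g)
A(D) = 50 + D
(O(-220, 44) - 41523)/(-15262 + A(147)) = ((3 + 44) - 41523)/(-15262 + (50 + 147)) = (47 - 41523)/(-15262 + 197) = -41476/(-15065) = -41476*(-1/15065) = 41476/15065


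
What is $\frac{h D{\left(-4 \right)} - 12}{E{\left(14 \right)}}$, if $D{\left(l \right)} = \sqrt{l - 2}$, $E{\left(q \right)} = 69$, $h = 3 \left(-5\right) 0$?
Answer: $- \frac{4}{23} \approx -0.17391$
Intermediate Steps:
$h = 0$ ($h = \left(-15\right) 0 = 0$)
$D{\left(l \right)} = \sqrt{-2 + l}$
$\frac{h D{\left(-4 \right)} - 12}{E{\left(14 \right)}} = \frac{0 \sqrt{-2 - 4} - 12}{69} = \left(0 \sqrt{-6} + \left(-15 + 3\right)\right) \frac{1}{69} = \left(0 i \sqrt{6} - 12\right) \frac{1}{69} = \left(0 - 12\right) \frac{1}{69} = \left(-12\right) \frac{1}{69} = - \frac{4}{23}$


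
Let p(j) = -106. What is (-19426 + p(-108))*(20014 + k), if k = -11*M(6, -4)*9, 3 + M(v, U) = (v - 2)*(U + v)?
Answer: -381245108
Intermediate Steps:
M(v, U) = -3 + (-2 + v)*(U + v) (M(v, U) = -3 + (v - 2)*(U + v) = -3 + (-2 + v)*(U + v))
k = -495 (k = -11*(-3 + 6² - 2*(-4) - 2*6 - 4*6)*9 = -11*(-3 + 36 + 8 - 12 - 24)*9 = -11*5*9 = -55*9 = -495)
(-19426 + p(-108))*(20014 + k) = (-19426 - 106)*(20014 - 495) = -19532*19519 = -381245108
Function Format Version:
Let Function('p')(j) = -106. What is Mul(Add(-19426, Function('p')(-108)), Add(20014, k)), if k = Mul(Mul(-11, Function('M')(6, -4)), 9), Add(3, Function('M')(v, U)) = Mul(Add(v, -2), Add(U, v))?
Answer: -381245108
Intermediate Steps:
Function('M')(v, U) = Add(-3, Mul(Add(-2, v), Add(U, v))) (Function('M')(v, U) = Add(-3, Mul(Add(v, -2), Add(U, v))) = Add(-3, Mul(Add(-2, v), Add(U, v))))
k = -495 (k = Mul(Mul(-11, Add(-3, Pow(6, 2), Mul(-2, -4), Mul(-2, 6), Mul(-4, 6))), 9) = Mul(Mul(-11, Add(-3, 36, 8, -12, -24)), 9) = Mul(Mul(-11, 5), 9) = Mul(-55, 9) = -495)
Mul(Add(-19426, Function('p')(-108)), Add(20014, k)) = Mul(Add(-19426, -106), Add(20014, -495)) = Mul(-19532, 19519) = -381245108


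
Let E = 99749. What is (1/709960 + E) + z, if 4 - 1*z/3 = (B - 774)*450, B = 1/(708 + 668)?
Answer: 69889003123371/61056560 ≈ 1.1447e+6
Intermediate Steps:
B = 1/1376 ≈ 0.00072674
z = 718898781/688 (z = 12 - 3*(1/1376 - 774)*450 = 12 - (-3195069)*450/1376 = 12 - 3*(-239630175/688) = 12 + 718890525/688 = 718898781/688 ≈ 1.0449e+6)
(1/709960 + E) + z = (1/709960 + 99749) + 718898781/688 = 70817800041/709960 + 718898781/688 = 69889003123371/61056560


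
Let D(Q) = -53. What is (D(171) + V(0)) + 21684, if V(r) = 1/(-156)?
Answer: 3374435/156 ≈ 21631.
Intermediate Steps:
V(r) = -1/156
(D(171) + V(0)) + 21684 = (-53 - 1/156) + 21684 = -8269/156 + 21684 = 3374435/156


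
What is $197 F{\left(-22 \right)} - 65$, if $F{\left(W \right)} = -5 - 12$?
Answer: $-3414$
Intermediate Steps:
$F{\left(W \right)} = -17$ ($F{\left(W \right)} = -5 - 12 = -17$)
$197 F{\left(-22 \right)} - 65 = 197 \left(-17\right) - 65 = -3349 - 65 = -3414$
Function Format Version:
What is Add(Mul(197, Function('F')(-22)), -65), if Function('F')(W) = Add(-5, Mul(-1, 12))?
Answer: -3414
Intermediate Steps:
Function('F')(W) = -17 (Function('F')(W) = Add(-5, -12) = -17)
Add(Mul(197, Function('F')(-22)), -65) = Add(Mul(197, -17), -65) = Add(-3349, -65) = -3414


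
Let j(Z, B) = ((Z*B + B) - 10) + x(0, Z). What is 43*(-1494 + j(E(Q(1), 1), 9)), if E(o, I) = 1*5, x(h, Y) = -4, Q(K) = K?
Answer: -62522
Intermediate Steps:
E(o, I) = 5
j(Z, B) = -14 + B + B*Z (j(Z, B) = ((Z*B + B) - 10) - 4 = ((B*Z + B) - 10) - 4 = ((B + B*Z) - 10) - 4 = (-10 + B + B*Z) - 4 = -14 + B + B*Z)
43*(-1494 + j(E(Q(1), 1), 9)) = 43*(-1494 + (-14 + 9 + 9*5)) = 43*(-1494 + (-14 + 9 + 45)) = 43*(-1494 + 40) = 43*(-1454) = -62522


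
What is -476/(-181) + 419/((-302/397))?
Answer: -29964331/54662 ≈ -548.17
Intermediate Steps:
-476/(-181) + 419/((-302/397)) = -476*(-1/181) + 419/((-302*1/397)) = 476/181 + 419/(-302/397) = 476/181 + 419*(-397/302) = 476/181 - 166343/302 = -29964331/54662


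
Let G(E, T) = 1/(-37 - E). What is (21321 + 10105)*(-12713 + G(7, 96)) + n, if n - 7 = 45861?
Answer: -8788418853/22 ≈ -3.9947e+8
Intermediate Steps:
n = 45868 (n = 7 + 45861 = 45868)
(21321 + 10105)*(-12713 + G(7, 96)) + n = (21321 + 10105)*(-12713 - 1/(37 + 7)) + 45868 = 31426*(-12713 - 1/44) + 45868 = 31426*(-559373/44) + 45868 = -8789427949/22 + 45868 = -8788418853/22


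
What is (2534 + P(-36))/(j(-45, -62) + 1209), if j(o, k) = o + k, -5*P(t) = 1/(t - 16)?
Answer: 658841/286520 ≈ 2.2995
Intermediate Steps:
P(t) = -1/(5*(-16 + t)) (P(t) = -1/(5*(t - 16)) = -1/(5*(-16 + t)))
j(o, k) = k + o
(2534 + P(-36))/(j(-45, -62) + 1209) = (2534 - 1/(-80 + 5*(-36)))/((-62 - 45) + 1209) = (2534 - 1/(-80 - 180))/(-107 + 1209) = (2534 - 1/(-260))/1102 = (2534 - 1*(-1/260))*(1/1102) = (2534 + 1/260)*(1/1102) = (658841/260)*(1/1102) = 658841/286520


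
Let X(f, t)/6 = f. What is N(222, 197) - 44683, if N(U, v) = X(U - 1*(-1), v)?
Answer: -43345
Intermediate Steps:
X(f, t) = 6*f
N(U, v) = 6 + 6*U (N(U, v) = 6*(U - 1*(-1)) = 6*(U + 1) = 6*(1 + U) = 6 + 6*U)
N(222, 197) - 44683 = (6 + 6*222) - 44683 = (6 + 1332) - 44683 = 1338 - 44683 = -43345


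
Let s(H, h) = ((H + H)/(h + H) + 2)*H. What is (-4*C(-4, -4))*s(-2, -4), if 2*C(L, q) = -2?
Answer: -64/3 ≈ -21.333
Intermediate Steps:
C(L, q) = -1 (C(L, q) = (½)*(-2) = -1)
s(H, h) = H*(2 + 2*H/(H + h)) (s(H, h) = ((2*H)/(H + h) + 2)*H = (2*H/(H + h) + 2)*H = (2 + 2*H/(H + h))*H = H*(2 + 2*H/(H + h)))
(-4*C(-4, -4))*s(-2, -4) = (-4*(-1))*(2*(-2)*(-4 + 2*(-2))/(-2 - 4)) = 4*(2*(-2)*(-4 - 4)/(-6)) = 4*(2*(-2)*(-⅙)*(-8)) = 4*(-16/3) = -64/3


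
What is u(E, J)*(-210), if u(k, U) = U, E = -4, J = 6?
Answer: -1260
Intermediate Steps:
u(E, J)*(-210) = 6*(-210) = -1260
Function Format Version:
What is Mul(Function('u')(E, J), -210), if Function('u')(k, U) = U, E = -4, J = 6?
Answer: -1260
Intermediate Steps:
Mul(Function('u')(E, J), -210) = Mul(6, -210) = -1260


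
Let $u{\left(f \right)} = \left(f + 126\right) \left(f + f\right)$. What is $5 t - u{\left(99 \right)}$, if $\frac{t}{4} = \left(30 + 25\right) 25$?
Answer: $-17050$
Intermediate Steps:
$t = 5500$ ($t = 4 \left(30 + 25\right) 25 = 4 \cdot 55 \cdot 25 = 4 \cdot 1375 = 5500$)
$u{\left(f \right)} = 2 f \left(126 + f\right)$ ($u{\left(f \right)} = \left(126 + f\right) 2 f = 2 f \left(126 + f\right)$)
$5 t - u{\left(99 \right)} = 5 \cdot 5500 - 2 \cdot 99 \left(126 + 99\right) = 27500 - 2 \cdot 99 \cdot 225 = 27500 - 44550 = -17050$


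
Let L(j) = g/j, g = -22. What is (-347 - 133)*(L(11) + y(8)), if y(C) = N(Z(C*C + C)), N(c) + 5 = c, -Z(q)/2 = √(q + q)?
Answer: 14880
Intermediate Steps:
Z(q) = -2*√2*√q (Z(q) = -2*√(q + q) = -2*√2*√q)
L(j) = -22/j
N(c) = -5 + c
y(C) = -5 - 2*√2*√(C + C²) (y(C) = -5 - 2*√2*√(C*C + C) = -5 - 2*√2*√(C² + C) = -5 - 2*√2*√(C + C²))
(-347 - 133)*(L(11) + y(8)) = (-347 - 133)*(-22/11 + (-5 - 2*√2*√(8*(1 + 8)))) = -480*(-22*1/11 + (-5 - 2*√2*√(8*9))) = -480*(-2 + (-5 - 2*√2*√72)) = -480*(-2 + (-5 - 2*√2*6*√2)) = -480*(-2 + (-5 - 24)) = -480*(-2 - 29) = -480*(-31) = 14880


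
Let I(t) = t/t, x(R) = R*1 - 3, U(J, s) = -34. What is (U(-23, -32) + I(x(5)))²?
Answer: 1089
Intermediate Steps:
x(R) = -3 + R (x(R) = R - 3 = -3 + R)
I(t) = 1
(U(-23, -32) + I(x(5)))² = (-34 + 1)² = (-33)² = 1089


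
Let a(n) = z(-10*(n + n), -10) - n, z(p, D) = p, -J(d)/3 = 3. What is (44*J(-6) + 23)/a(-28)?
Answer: -373/588 ≈ -0.63435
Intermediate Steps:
J(d) = -9 (J(d) = -3*3 = -9)
a(n) = -21*n (a(n) = -10*(n + n) - n = -20*n - n = -21*n)
(44*J(-6) + 23)/a(-28) = (44*(-9) + 23)/((-21*(-28))) = (-396 + 23)/588 = -373*1/588 = -373/588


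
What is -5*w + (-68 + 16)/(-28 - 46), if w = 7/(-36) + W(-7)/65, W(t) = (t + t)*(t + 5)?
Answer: -8293/17316 ≈ -0.47892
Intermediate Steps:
W(t) = 2*t*(5 + t) (W(t) = (2*t)*(5 + t) = 2*t*(5 + t))
w = 553/2340 (w = 7/(-36) + (2*(-7)*(5 - 7))/65 = 7*(-1/36) + (2*(-7)*(-2))*(1/65) = -7/36 + 28*(1/65) = -7/36 + 28/65 = 553/2340 ≈ 0.23632)
-5*w + (-68 + 16)/(-28 - 46) = -5*553/2340 + (-68 + 16)/(-28 - 46) = -553/468 - 52/(-74) = -553/468 - 52*(-1/74) = -553/468 + 26/37 = -8293/17316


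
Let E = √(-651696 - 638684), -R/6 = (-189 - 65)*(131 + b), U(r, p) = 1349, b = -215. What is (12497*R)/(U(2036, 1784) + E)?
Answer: -719383906416/1036727 + 1066543968*I*√322595/1036727 ≈ -6.939e+5 + 5.8431e+5*I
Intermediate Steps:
R = -128016 (R = -6*(-189 - 65)*(131 - 215) = -(-1524)*(-84) = -6*21336 = -128016)
E = 2*I*√322595 (E = √(-1290380) = 2*I*√322595 ≈ 1135.9*I)
(12497*R)/(U(2036, 1784) + E) = (12497*(-128016))/(1349 + 2*I*√322595) = -1599815952/(1349 + 2*I*√322595)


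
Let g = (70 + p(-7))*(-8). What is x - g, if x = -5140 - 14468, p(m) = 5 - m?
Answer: -18952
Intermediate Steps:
g = -656 (g = (70 + (5 - 1*(-7)))*(-8) = (70 + (5 + 7))*(-8) = (70 + 12)*(-8) = 82*(-8) = -656)
x = -19608
x - g = -19608 - 1*(-656) = -19608 + 656 = -18952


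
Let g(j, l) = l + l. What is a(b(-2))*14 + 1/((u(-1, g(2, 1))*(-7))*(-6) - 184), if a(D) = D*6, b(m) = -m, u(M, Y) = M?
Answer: 37967/226 ≈ 168.00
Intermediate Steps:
g(j, l) = 2*l
a(D) = 6*D
a(b(-2))*14 + 1/((u(-1, g(2, 1))*(-7))*(-6) - 184) = (6*(-1*(-2)))*14 + 1/(-1*(-7)*(-6) - 184) = (6*2)*14 + 1/(7*(-6) - 184) = 12*14 + 1/(-42 - 184) = 168 + 1/(-226) = 168 - 1/226 = 37967/226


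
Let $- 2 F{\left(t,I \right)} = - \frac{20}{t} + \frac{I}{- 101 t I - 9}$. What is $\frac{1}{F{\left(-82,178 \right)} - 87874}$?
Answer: $- \frac{60441667}{5311258420542} \approx -1.138 \cdot 10^{-5}$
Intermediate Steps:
$F{\left(t,I \right)} = \frac{10}{t} - \frac{I}{2 \left(-9 - 101 I t\right)}$ ($F{\left(t,I \right)} = - \frac{- \frac{20}{t} + \frac{I}{- 101 t I - 9}}{2} = - \frac{- \frac{20}{t} + \frac{I}{- 101 I t - 9}}{2} = - \frac{- \frac{20}{t} + \frac{I}{-9 - 101 I t}}{2} = \frac{10}{t} - \frac{I}{2 \left(-9 - 101 I t\right)}$)
$\frac{1}{F{\left(-82,178 \right)} - 87874} = \frac{1}{\frac{180 + 2021 \cdot 178 \left(-82\right)}{2 \left(-82\right) \left(9 + 101 \cdot 178 \left(-82\right)\right)} - 87874} = \frac{1}{\frac{1}{2} \left(- \frac{1}{82}\right) \frac{1}{9 - 1474196} \left(180 - 29498516\right) - 87874} = \frac{1}{\frac{1}{2} \left(- \frac{1}{82}\right) \frac{1}{-1474187} \left(-29498336\right) - 87874} = \frac{1}{\frac{1}{2} \left(- \frac{1}{82}\right) \left(- \frac{1}{1474187}\right) \left(-29498336\right) - 87874} = \frac{1}{- \frac{7374584}{60441667} - 87874} = \frac{1}{- \frac{5311258420542}{60441667}} = - \frac{60441667}{5311258420542}$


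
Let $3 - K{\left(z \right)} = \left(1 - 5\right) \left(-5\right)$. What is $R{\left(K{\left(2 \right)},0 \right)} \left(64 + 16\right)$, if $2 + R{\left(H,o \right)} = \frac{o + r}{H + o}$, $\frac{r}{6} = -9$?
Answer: $\frac{1600}{17} \approx 94.118$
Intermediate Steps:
$r = -54$ ($r = 6 \left(-9\right) = -54$)
$K{\left(z \right)} = -17$ ($K{\left(z \right)} = 3 - \left(1 - 5\right) \left(-5\right) = 3 - \left(-4\right) \left(-5\right) = 3 - 20 = -17$)
$R{\left(H,o \right)} = -2 + \frac{-54 + o}{H + o}$ ($R{\left(H,o \right)} = -2 + \frac{o - 54}{H + o} = -2 + \frac{-54 + o}{H + o}$)
$R{\left(K{\left(2 \right)},0 \right)} \left(64 + 16\right) = \frac{-54 - 0 - -34}{-17 + 0} \left(64 + 16\right) = \frac{-54 + 0 + 34}{-17} \cdot 80 = \left(- \frac{1}{17}\right) \left(-20\right) 80 = \frac{20}{17} \cdot 80 = \frac{1600}{17}$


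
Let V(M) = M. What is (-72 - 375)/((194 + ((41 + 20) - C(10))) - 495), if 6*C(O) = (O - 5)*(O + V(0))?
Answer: 9/5 ≈ 1.8000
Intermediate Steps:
C(O) = O*(-5 + O)/6 (C(O) = ((O - 5)*(O + 0))/6 = ((-5 + O)*O)/6 = (O*(-5 + O))/6 = O*(-5 + O)/6)
(-72 - 375)/((194 + ((41 + 20) - C(10))) - 495) = (-72 - 375)/((194 + ((41 + 20) - 10*(-5 + 10)/6)) - 495) = -447/((194 + (61 - 10*5/6)) - 495) = -447/((194 + (61 - 1*25/3)) - 495) = -447/((194 + (61 - 25/3)) - 495) = -447/((194 + 158/3) - 495) = -447/(740/3 - 495) = -447/(-745/3) = -447*(-3/745) = 9/5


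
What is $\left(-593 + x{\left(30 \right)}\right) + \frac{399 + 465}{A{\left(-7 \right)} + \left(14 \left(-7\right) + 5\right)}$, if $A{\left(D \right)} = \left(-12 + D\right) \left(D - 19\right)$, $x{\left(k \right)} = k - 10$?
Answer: $- \frac{228909}{401} \approx -570.85$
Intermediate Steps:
$x{\left(k \right)} = -10 + k$ ($x{\left(k \right)} = k - 10 = -10 + k$)
$A{\left(D \right)} = \left(-19 + D\right) \left(-12 + D\right)$ ($A{\left(D \right)} = \left(-12 + D\right) \left(-19 + D\right) = \left(-19 + D\right) \left(-12 + D\right)$)
$\left(-593 + x{\left(30 \right)}\right) + \frac{399 + 465}{A{\left(-7 \right)} + \left(14 \left(-7\right) + 5\right)} = \left(-593 + \left(-10 + 30\right)\right) + \frac{399 + 465}{\left(228 + \left(-7\right)^{2} - -217\right) + \left(14 \left(-7\right) + 5\right)} = \left(-593 + 20\right) + \frac{864}{\left(228 + 49 + 217\right) + \left(-98 + 5\right)} = -573 + \frac{864}{494 - 93} = -573 + \frac{864}{401} = - \frac{228909}{401}$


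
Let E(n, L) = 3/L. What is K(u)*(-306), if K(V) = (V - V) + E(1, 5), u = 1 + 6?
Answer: -918/5 ≈ -183.60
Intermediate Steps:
u = 7
K(V) = ⅗ (K(V) = (V - V) + 3/5 = 0 + 3*(⅕) = 0 + ⅗ = ⅗)
K(u)*(-306) = (⅗)*(-306) = -918/5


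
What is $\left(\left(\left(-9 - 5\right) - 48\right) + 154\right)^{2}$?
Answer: $8464$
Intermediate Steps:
$\left(\left(\left(-9 - 5\right) - 48\right) + 154\right)^{2} = \left(\left(-14 - 48\right) + 154\right)^{2} = \left(-62 + 154\right)^{2} = 92^{2} = 8464$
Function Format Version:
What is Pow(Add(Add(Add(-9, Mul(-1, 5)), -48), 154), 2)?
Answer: 8464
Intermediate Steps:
Pow(Add(Add(Add(-9, Mul(-1, 5)), -48), 154), 2) = Pow(Add(Add(Add(-9, -5), -48), 154), 2) = Pow(Add(Add(-14, -48), 154), 2) = Pow(Add(-62, 154), 2) = Pow(92, 2) = 8464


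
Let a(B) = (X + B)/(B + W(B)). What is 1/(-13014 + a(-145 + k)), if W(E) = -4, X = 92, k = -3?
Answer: -19/247259 ≈ -7.6842e-5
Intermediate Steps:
a(B) = (92 + B)/(-4 + B) (a(B) = (92 + B)/(B - 4) = (92 + B)/(-4 + B))
1/(-13014 + a(-145 + k)) = 1/(-13014 + (92 + (-145 - 3))/(-4 + (-145 - 3))) = 1/(-13014 + (92 - 148)/(-4 - 148)) = 1/(-13014 - 56/(-152)) = 1/(-13014 - 1/152*(-56)) = 1/(-13014 + 7/19) = 1/(-247259/19) = -19/247259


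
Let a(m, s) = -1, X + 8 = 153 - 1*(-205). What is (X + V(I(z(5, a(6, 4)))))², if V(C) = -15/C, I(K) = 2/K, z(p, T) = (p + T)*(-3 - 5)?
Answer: 348100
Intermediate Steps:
X = 350 (X = -8 + (153 - 1*(-205)) = -8 + (153 + 205) = -8 + 358 = 350)
z(p, T) = -8*T - 8*p (z(p, T) = (T + p)*(-8) = -8*T - 8*p)
(X + V(I(z(5, a(6, 4)))))² = (350 - 15/(2/(-8*(-1) - 8*5)))² = (350 - 15/(2/(8 - 40)))² = (350 - 15/(2/(-32)))² = (350 - 15/(2*(-1/32)))² = (350 - 15/(-1/16))² = (350 - 15*(-16))² = (350 + 240)² = 590² = 348100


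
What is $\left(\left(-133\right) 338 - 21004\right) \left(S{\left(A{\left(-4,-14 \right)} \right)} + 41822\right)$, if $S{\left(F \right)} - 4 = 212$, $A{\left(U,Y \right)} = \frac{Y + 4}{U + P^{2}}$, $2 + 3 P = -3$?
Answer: $-2772742404$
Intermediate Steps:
$P = - \frac{5}{3}$ ($P = - \frac{2}{3} + \frac{1}{3} \left(-3\right) = - \frac{2}{3} - 1 = - \frac{5}{3} \approx -1.6667$)
$A{\left(U,Y \right)} = \frac{4 + Y}{\frac{25}{9} + U}$ ($A{\left(U,Y \right)} = \frac{Y + 4}{U + \left(- \frac{5}{3}\right)^{2}} = \frac{4 + Y}{U + \frac{25}{9}} = \frac{4 + Y}{\frac{25}{9} + U}$)
$S{\left(F \right)} = 216$ ($S{\left(F \right)} = 4 + 212 = 216$)
$\left(\left(-133\right) 338 - 21004\right) \left(S{\left(A{\left(-4,-14 \right)} \right)} + 41822\right) = \left(\left(-133\right) 338 - 21004\right) \left(216 + 41822\right) = \left(-44954 - 21004\right) 42038 = \left(-65958\right) 42038 = -2772742404$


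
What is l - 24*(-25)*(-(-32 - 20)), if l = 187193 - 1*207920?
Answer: 10473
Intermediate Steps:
l = -20727 (l = 187193 - 207920 = -20727)
l - 24*(-25)*(-(-32 - 20)) = -20727 - 24*(-25)*(-(-32 - 20)) = -20727 - (-600)*(-1*(-52)) = -20727 - (-600)*52 = -20727 - 1*(-31200) = -20727 + 31200 = 10473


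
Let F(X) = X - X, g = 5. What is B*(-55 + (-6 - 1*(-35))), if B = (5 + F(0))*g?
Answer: -650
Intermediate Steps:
F(X) = 0
B = 25 (B = (5 + 0)*5 = 5*5 = 25)
B*(-55 + (-6 - 1*(-35))) = 25*(-55 + (-6 - 1*(-35))) = 25*(-55 + (-6 + 35)) = 25*(-55 + 29) = 25*(-26) = -650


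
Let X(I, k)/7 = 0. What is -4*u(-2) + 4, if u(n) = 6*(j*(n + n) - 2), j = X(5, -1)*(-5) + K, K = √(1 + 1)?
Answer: 52 + 96*√2 ≈ 187.76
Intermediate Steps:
X(I, k) = 0 (X(I, k) = 7*0 = 0)
K = √2 ≈ 1.4142
j = √2 (j = 0*(-5) + √2 = 0 + √2 = √2 ≈ 1.4142)
u(n) = -12 + 12*n*√2 (u(n) = 6*(√2*(n + n) - 2) = 6*(√2*(2*n) - 2) = 6*(2*n*√2 - 2) = 6*(-2 + 2*n*√2) = -12 + 12*n*√2)
-4*u(-2) + 4 = -4*(-12 + 12*(-2)*√2) + 4 = -4*(-12 - 24*√2) + 4 = (48 + 96*√2) + 4 = 52 + 96*√2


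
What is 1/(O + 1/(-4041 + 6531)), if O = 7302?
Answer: 2490/18181981 ≈ 0.00013695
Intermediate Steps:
1/(O + 1/(-4041 + 6531)) = 1/(7302 + 1/(-4041 + 6531)) = 1/(7302 + 1/2490) = 1/(18181981/2490) = 2490/18181981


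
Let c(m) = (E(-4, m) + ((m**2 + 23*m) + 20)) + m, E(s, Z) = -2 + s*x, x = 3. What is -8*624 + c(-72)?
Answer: -1530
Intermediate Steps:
E(s, Z) = -2 + 3*s (E(s, Z) = -2 + s*3 = -2 + 3*s)
c(m) = 6 + m**2 + 24*m (c(m) = ((-2 + 3*(-4)) + ((m**2 + 23*m) + 20)) + m = ((-2 - 12) + (20 + m**2 + 23*m)) + m = (-14 + (20 + m**2 + 23*m)) + m = (6 + m**2 + 23*m) + m = 6 + m**2 + 24*m)
-8*624 + c(-72) = -8*624 + (6 + (-72)**2 + 24*(-72)) = -4992 + (6 + 5184 - 1728) = -4992 + 3462 = -1530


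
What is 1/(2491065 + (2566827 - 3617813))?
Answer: 1/1440079 ≈ 6.9441e-7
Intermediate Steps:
1/(2491065 + (2566827 - 3617813)) = 1/(2491065 - 1050986) = 1/1440079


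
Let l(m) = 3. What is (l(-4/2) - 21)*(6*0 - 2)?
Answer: 36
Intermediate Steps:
(l(-4/2) - 21)*(6*0 - 2) = (3 - 21)*(6*0 - 2) = -18*(0 - 2) = -18*(-2) = 36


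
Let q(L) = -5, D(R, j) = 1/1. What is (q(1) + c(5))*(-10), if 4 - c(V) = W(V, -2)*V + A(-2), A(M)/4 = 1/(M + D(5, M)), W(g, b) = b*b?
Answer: 170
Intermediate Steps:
W(g, b) = b**2
D(R, j) = 1
A(M) = 4/(1 + M) (A(M) = 4/(M + 1) = 4/(1 + M))
c(V) = 8 - 4*V (c(V) = 4 - ((-2)**2*V + 4/(1 - 2)) = 4 - (4*V + 4/(-1)) = 4 - (4*V + 4*(-1)) = 4 - (4*V - 4) = 4 - (-4 + 4*V) = 4 + (4 - 4*V) = 8 - 4*V)
(q(1) + c(5))*(-10) = (-5 + (8 - 4*5))*(-10) = (-5 + (8 - 20))*(-10) = (-5 - 12)*(-10) = -17*(-10) = 170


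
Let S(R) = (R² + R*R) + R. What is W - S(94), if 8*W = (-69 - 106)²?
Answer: -111503/8 ≈ -13938.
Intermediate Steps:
S(R) = R + 2*R² (S(R) = (R² + R²) + R = 2*R² + R = R + 2*R²)
W = 30625/8 (W = (-69 - 106)²/8 = (⅛)*(-175)² = (⅛)*30625 = 30625/8 ≈ 3828.1)
W - S(94) = 30625/8 - 94*(1 + 2*94) = 30625/8 - 94*(1 + 188) = 30625/8 - 94*189 = 30625/8 - 1*17766 = 30625/8 - 17766 = -111503/8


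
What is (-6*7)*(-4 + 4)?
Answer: 0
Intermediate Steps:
(-6*7)*(-4 + 4) = -42*0 = 0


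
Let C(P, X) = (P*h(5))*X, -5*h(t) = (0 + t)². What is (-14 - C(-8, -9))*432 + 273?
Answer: 149745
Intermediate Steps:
h(t) = -t²/5 (h(t) = -(0 + t)²/5 = -t²/5)
C(P, X) = -5*P*X (C(P, X) = (P*(-⅕*5²))*X = (P*(-⅕*25))*X = (P*(-5))*X = (-5*P)*X = -5*P*X)
(-14 - C(-8, -9))*432 + 273 = (-14 - (-5)*(-8)*(-9))*432 + 273 = (-14 - 1*(-360))*432 + 273 = (-14 + 360)*432 + 273 = 346*432 + 273 = 149472 + 273 = 149745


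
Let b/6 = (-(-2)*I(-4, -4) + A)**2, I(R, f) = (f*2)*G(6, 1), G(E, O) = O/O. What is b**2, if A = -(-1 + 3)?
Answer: 3779136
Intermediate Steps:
G(E, O) = 1
I(R, f) = 2*f (I(R, f) = (f*2)*1 = (2*f)*1 = 2*f)
A = -2 (A = -1*2 = -2)
b = 1944 (b = 6*(-(-2)*2*(-4) - 2)**2 = 6*(-(-2)*(-8) - 2)**2 = 6*(-2*8 - 2)**2 = 6*(-16 - 2)**2 = 6*(-18)**2 = 6*324 = 1944)
b**2 = 1944**2 = 3779136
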